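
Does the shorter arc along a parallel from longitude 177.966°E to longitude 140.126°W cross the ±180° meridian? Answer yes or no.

Yes

Naïve |-140.126 − 177.966| = 318.092° > 180°, so the shorter arc goes the other way round — across 180°.
Signed shortest Δλ = ((-140.126 − 177.966 + 180) mod 360) − 180 = 41.908°.
Going east by 41.908° from +177.966° passes through 180° before reaching -140.126°.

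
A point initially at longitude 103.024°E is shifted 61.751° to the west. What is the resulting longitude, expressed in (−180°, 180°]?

Start at +103.024°; shift −61.751° → +41.273°.
+41.273° already lies in (−180°, 180°].

41.273°E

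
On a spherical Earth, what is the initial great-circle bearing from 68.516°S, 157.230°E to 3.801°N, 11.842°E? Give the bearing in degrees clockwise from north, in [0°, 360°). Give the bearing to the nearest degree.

Δλ = 11.842 − 157.230 = -145.388°.
θ = atan2( sin Δλ · cos φ₂ , cos φ₁ · sin φ₂ − sin φ₁ · cos φ₂ · cos Δλ )
  = atan2(-0.56677, -0.73987) = -142.547° → normalised to [0°, 360°): 217.453°.

217°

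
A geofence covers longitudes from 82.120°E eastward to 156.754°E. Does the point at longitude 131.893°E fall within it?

Yes

Band width going east from +82.120° to +156.754°: ((156.754 − 82.120) mod 360) = 74.634°.
Offset of +131.893° east of the west edge: ((131.893 − 82.120) mod 360) = 49.773°.
49.773° ≤ 74.634° ⇒ inside.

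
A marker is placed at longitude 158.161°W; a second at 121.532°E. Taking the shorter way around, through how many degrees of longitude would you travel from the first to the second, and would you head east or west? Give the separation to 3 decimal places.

Raw difference: 121.532 − -158.161 = 279.693°.
Normalise into (−180°, 180°]: 279.693° − 360° = -80.307°.
Negative ⇒ the second point lies to the west; separation 80.307°.

80.307° west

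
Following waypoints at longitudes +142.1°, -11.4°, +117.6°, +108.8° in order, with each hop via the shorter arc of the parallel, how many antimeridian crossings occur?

Leg 1: +142.1° → -11.4°, shortest Δλ = -153.5° (west) — does not cross 180°.
Leg 2: -11.4° → +117.6°, shortest Δλ = 129.0° (east) — does not cross 180°.
Leg 3: +117.6° → +108.8°, shortest Δλ = -8.8° (west) — does not cross 180°.
Total crossings: 0.

0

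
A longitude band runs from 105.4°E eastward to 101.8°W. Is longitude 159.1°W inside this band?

Band width going east from +105.4° to -101.8°: ((-101.8 − 105.4) mod 360) = 152.8°.
Offset of -159.1° east of the west edge: ((-159.1 − 105.4) mod 360) = 95.5°.
95.5° ≤ 152.8° ⇒ inside.

Yes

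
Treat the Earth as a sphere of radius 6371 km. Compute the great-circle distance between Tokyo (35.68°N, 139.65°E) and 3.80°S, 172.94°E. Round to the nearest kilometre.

Δλ = 172.94 − 139.65 = 33.29°.
Δφ = -3.80 − 35.68 = -39.48°.
a = sin²(Δφ/2) + cos φ₁ · cos φ₂ · sin²(Δλ/2) = 0.180577.
c = 2·atan2(√a, √(1−a)) = 0.87780 rad → d = 6371·c ≈ 5592.46 km.

5592 km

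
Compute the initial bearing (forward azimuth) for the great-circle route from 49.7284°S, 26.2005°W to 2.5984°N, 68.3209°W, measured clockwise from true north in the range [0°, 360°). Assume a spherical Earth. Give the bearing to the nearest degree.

312°

Δλ = -68.3209 − -26.2005 = -42.1204°.
θ = atan2( sin Δλ · cos φ₂ , cos φ₁ · sin φ₂ − sin φ₁ · cos φ₂ · cos Δλ )
  = atan2(-0.67000, 0.59466) = -48.409° → normalised to [0°, 360°): 311.591°.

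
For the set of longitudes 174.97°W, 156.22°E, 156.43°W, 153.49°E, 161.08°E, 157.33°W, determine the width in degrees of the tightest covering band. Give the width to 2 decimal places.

Sort the longitudes: -174.97°, -157.33°, -156.43°, +153.49°, +156.22°, +161.08°.
Eastward gaps between consecutive values (wrapping around): 17.64°, 0.90°, 309.92°, 2.73°, 4.86°, 23.95°.
Largest gap = 309.92° ⇒ minimal covering band is its complement: 360° − 309.92° = 50.08°.
Band runs from +153.49° eastward to -156.43°, crossing the antimeridian.

50.08°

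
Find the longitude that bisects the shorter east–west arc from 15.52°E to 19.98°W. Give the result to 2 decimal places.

Signed shortest Δλ from +15.52° to -19.98° is -35.50°.
Midpoint longitude = +15.52° + (-35.50°)/2 = +15.52° − 17.75° = -2.23°.

2.23°W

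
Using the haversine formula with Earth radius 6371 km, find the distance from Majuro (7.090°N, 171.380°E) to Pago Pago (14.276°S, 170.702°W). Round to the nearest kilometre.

3091 km

Δλ = -170.702 − 171.380 = -342.082°; wrapped into (−180°, 180°]: 17.918°.
Δφ = -14.276 − 7.090 = -21.366°.
a = sin²(Δφ/2) + cos φ₁ · cos φ₂ · sin²(Δλ/2) = 0.057686.
c = 2·atan2(√a, √(1−a)) = 0.48510 rad → d = 6371·c ≈ 3090.59 km.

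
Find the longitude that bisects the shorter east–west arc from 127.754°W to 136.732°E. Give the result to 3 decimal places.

175.511°W

Signed shortest Δλ from -127.754° to +136.732° is -95.514°.
Midpoint longitude = -127.754° + (-95.514°)/2 = -127.754° − 47.757° = -175.511°.
(The naïve average (-127.754 + +136.732)/2 = 4.489° is on the wrong side of the globe.)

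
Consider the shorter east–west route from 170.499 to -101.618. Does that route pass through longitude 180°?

Naïve |-101.618 − 170.499| = 272.117° > 180°, so the shorter arc goes the other way round — across 180°.
Signed shortest Δλ = ((-101.618 − 170.499 + 180) mod 360) − 180 = 87.883°.
Going east by 87.883° from +170.499° passes through 180° before reaching -101.618°.

Yes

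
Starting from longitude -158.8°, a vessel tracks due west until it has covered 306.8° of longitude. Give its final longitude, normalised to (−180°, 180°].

-105.6°

Start at -158.8°; shift −306.8° → -465.6°.
-465.6° lies outside (−180°, 180°]; add 360° → -105.6°.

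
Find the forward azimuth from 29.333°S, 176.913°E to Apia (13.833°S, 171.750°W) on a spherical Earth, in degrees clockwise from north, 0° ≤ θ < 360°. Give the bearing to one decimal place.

Δλ = -171.750 − 176.913 = -348.663°; wrapped into (−180°, 180°]: 11.337°.
θ = atan2( sin Δλ · cos φ₂ , cos φ₁ · sin φ₂ − sin φ₁ · cos φ₂ · cos Δλ )
  = atan2(0.19088, 0.25796) = 36.500° → normalised to [0°, 360°): 36.500°.

36.5°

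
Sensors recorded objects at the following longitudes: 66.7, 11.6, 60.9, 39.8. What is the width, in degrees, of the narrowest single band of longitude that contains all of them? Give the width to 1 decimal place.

Sort the longitudes: +11.6°, +39.8°, +60.9°, +66.7°.
Eastward gaps between consecutive values (wrapping around): 28.2°, 21.1°, 5.8°, 304.9°.
Largest gap = 304.9° ⇒ minimal covering band is its complement: 360° − 304.9° = 55.1°.
Band runs from +11.6° eastward to +66.7°.

55.1°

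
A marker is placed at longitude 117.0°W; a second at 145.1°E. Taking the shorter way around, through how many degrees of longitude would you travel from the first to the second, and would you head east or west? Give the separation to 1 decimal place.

97.9° west

Raw difference: 145.1 − -117.0 = 262.1°.
Normalise into (−180°, 180°]: 262.1° − 360° = -97.9°.
Negative ⇒ the second point lies to the west; separation 97.9°.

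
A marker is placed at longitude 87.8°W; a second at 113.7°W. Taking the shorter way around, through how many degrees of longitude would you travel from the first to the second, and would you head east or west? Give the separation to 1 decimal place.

25.9° west

Raw difference: -113.7 − -87.8 = -25.9°.
Normalise into (−180°, 180°]: -25.9° stays -25.9°.
Negative ⇒ the second point lies to the west; separation 25.9°.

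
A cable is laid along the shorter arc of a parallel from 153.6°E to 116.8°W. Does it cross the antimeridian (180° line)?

Naïve |-116.8 − 153.6| = 270.4° > 180°, so the shorter arc goes the other way round — across 180°.
Signed shortest Δλ = ((-116.8 − 153.6 + 180) mod 360) − 180 = 89.6°.
Going east by 89.6° from +153.6° passes through 180° before reaching -116.8°.

Yes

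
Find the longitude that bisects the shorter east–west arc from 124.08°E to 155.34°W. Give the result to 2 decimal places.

Signed shortest Δλ from +124.08° to -155.34° is +80.58°.
Midpoint longitude = +124.08° + (+80.58°)/2 = +124.08° + 40.29° = +164.37°.
(The naïve average (+124.08 + -155.34)/2 = -15.63° is on the wrong side of the globe.)

164.37°E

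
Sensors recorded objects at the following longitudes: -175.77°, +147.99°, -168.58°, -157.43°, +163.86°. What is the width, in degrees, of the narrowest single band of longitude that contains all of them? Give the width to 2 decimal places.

54.58°

Sort the longitudes: -175.77°, -168.58°, -157.43°, +147.99°, +163.86°.
Eastward gaps between consecutive values (wrapping around): 7.19°, 11.15°, 305.42°, 15.87°, 20.37°.
Largest gap = 305.42° ⇒ minimal covering band is its complement: 360° − 305.42° = 54.58°.
Band runs from +147.99° eastward to -157.43°, crossing the antimeridian.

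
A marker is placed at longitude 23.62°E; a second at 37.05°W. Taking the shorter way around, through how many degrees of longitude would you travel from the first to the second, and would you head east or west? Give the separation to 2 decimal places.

Raw difference: -37.05 − 23.62 = -60.67°.
Normalise into (−180°, 180°]: -60.67° stays -60.67°.
Negative ⇒ the second point lies to the west; separation 60.67°.

60.67° west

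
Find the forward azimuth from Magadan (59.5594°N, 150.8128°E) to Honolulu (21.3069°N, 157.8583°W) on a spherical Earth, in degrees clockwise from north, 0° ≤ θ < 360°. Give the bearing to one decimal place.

Δλ = -157.8583 − 150.8128 = -308.6711°; wrapped into (−180°, 180°]: 51.3289°.
θ = atan2( sin Δλ · cos φ₂ , cos φ₁ · sin φ₂ − sin φ₁ · cos φ₂ · cos Δλ )
  = atan2(0.72738, -0.31780) = 113.601° → normalised to [0°, 360°): 113.601°.

113.6°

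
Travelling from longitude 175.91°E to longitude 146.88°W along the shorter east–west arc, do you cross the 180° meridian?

Yes

Naïve |-146.88 − 175.91| = 322.79° > 180°, so the shorter arc goes the other way round — across 180°.
Signed shortest Δλ = ((-146.88 − 175.91 + 180) mod 360) − 180 = 37.21°.
Going east by 37.21° from +175.91° passes through 180° before reaching -146.88°.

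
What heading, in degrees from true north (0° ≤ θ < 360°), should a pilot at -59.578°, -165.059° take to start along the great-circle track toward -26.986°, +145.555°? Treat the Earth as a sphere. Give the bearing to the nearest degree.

292°

Δλ = 145.555 − -165.059 = 310.614°; wrapped into (−180°, 180°]: -49.386°.
θ = atan2( sin Δλ · cos φ₂ , cos φ₁ · sin φ₂ − sin φ₁ · cos φ₂ · cos Δλ )
  = atan2(-0.67646, 0.27044) = -68.209° → normalised to [0°, 360°): 291.791°.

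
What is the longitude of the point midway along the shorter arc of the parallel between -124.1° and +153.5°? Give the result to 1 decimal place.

Signed shortest Δλ from -124.1° to +153.5° is -82.4°.
Midpoint longitude = -124.1° + (-82.4°)/2 = -124.1° − 41.2° = -165.3°.
(The naïve average (-124.1 + +153.5)/2 = 14.7° is on the wrong side of the globe.)

-165.3°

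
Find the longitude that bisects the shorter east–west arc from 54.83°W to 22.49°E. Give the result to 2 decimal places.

16.17°W

Signed shortest Δλ from -54.83° to +22.49° is +77.32°.
Midpoint longitude = -54.83° + (+77.32°)/2 = -54.83° + 38.66° = -16.17°.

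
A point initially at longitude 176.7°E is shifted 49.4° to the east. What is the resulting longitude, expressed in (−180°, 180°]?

Start at +176.7°; shift +49.4° → +226.1°.
+226.1° lies outside (−180°, 180°]; subtract 360° → -133.9°.

133.9°W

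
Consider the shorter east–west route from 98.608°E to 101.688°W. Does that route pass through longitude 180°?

Yes

Naïve |-101.688 − 98.608| = 200.296° > 180°, so the shorter arc goes the other way round — across 180°.
Signed shortest Δλ = ((-101.688 − 98.608 + 180) mod 360) − 180 = 159.704°.
Going east by 159.704° from +98.608° passes through 180° before reaching -101.688°.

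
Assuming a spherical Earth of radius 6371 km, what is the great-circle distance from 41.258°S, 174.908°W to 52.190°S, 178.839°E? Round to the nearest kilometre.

1304 km

Δλ = 178.839 − -174.908 = 353.747°; wrapped into (−180°, 180°]: -6.253°.
Δφ = -52.190 − -41.258 = -10.932°.
a = sin²(Δφ/2) + cos φ₁ · cos φ₂ · sin²(Δλ/2) = 0.010444.
c = 2·atan2(√a, √(1−a)) = 0.20475 rad → d = 6371·c ≈ 1304.48 km.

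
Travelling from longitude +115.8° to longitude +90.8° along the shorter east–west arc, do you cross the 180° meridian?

No

Signed shortest Δλ = ((90.8 − 115.8 + 180) mod 360) − 180 = -25.0°.
Going west by 25.0° from +115.8° reaches +90.8° without touching 180°.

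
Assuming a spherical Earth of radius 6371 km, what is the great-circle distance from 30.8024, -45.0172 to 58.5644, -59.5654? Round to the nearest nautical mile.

1770 nmi

Δλ = -59.5654 − -45.0172 = -14.5482°.
Δφ = 58.5644 − 30.8024 = 27.7620°.
a = sin²(Δφ/2) + cos φ₁ · cos φ₂ · sin²(Δλ/2) = 0.064737.
c = 2·atan2(√a, √(1−a)) = 0.51452 rad → d = 6371·c ≈ 3278.04 km ≈ 1770.00 nmi.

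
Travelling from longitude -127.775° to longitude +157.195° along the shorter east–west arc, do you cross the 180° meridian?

Naïve |157.195 − -127.775| = 284.97° > 180°, so the shorter arc goes the other way round — across 180°.
Signed shortest Δλ = ((157.195 − -127.775 + 180) mod 360) − 180 = -75.03°.
Going west by 75.03° from -127.775° passes through 180° before reaching +157.195°.

Yes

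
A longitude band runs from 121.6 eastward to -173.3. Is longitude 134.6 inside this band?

Yes

Band width going east from +121.6° to -173.3°: ((-173.3 − 121.6) mod 360) = 65.1°.
Offset of +134.6° east of the west edge: ((134.6 − 121.6) mod 360) = 13.0°.
13.0° ≤ 65.1° ⇒ inside.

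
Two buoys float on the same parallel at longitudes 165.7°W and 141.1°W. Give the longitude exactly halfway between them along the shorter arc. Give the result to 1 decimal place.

Signed shortest Δλ from -165.7° to -141.1° is +24.6°.
Midpoint longitude = -165.7° + (+24.6°)/2 = -165.7° + 12.3° = -153.4°.

153.4°W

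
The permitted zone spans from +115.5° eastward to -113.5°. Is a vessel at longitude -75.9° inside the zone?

No

Band width going east from +115.5° to -113.5°: ((-113.5 − 115.5) mod 360) = 131.0°.
Offset of -75.9° east of the west edge: ((-75.9 − 115.5) mod 360) = 168.6°.
168.6° > 131.0° ⇒ outside.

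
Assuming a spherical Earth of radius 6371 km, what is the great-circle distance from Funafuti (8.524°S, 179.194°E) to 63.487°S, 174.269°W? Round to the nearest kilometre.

Δλ = -174.269 − 179.194 = -353.463°; wrapped into (−180°, 180°]: 6.537°.
Δφ = -63.487 − -8.524 = -54.963°.
a = sin²(Δφ/2) + cos φ₁ · cos φ₂ · sin²(Δλ/2) = 0.214382.
c = 2·atan2(√a, √(1−a)) = 0.96279 rad → d = 6371·c ≈ 6133.91 km.

6134 km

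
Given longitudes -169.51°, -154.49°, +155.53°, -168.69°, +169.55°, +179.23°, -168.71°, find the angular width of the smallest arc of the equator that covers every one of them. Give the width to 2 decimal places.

49.98°

Sort the longitudes: -169.51°, -168.71°, -168.69°, -154.49°, +155.53°, +169.55°, +179.23°.
Eastward gaps between consecutive values (wrapping around): 0.80°, 0.02°, 14.20°, 310.02°, 14.02°, 9.68°, 11.26°.
Largest gap = 310.02° ⇒ minimal covering band is its complement: 360° − 310.02° = 49.98°.
Band runs from +155.53° eastward to -154.49°, crossing the antimeridian.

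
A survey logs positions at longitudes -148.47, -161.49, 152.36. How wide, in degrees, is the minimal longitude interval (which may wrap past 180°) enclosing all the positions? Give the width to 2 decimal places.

Sort the longitudes: -161.49°, -148.47°, +152.36°.
Eastward gaps between consecutive values (wrapping around): 13.02°, 300.83°, 46.15°.
Largest gap = 300.83° ⇒ minimal covering band is its complement: 360° − 300.83° = 59.17°.
Band runs from +152.36° eastward to -148.47°, crossing the antimeridian.

59.17°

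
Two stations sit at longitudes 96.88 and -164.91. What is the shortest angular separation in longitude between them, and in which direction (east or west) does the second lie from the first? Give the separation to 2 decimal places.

98.21° east

Raw difference: -164.91 − 96.88 = -261.79°.
Normalise into (−180°, 180°]: -261.79° + 360° = 98.21°.
Positive ⇒ the second point lies to the east; separation 98.21°.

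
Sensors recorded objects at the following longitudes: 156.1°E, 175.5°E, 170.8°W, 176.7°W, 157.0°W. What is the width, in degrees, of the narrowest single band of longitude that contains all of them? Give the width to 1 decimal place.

Sort the longitudes: -176.7°, -170.8°, -157.0°, +156.1°, +175.5°.
Eastward gaps between consecutive values (wrapping around): 5.9°, 13.8°, 313.1°, 19.4°, 7.8°.
Largest gap = 313.1° ⇒ minimal covering band is its complement: 360° − 313.1° = 46.9°.
Band runs from +156.1° eastward to -157.0°, crossing the antimeridian.

46.9°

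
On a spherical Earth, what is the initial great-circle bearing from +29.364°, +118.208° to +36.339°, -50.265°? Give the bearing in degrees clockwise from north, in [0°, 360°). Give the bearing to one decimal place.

349.9°

Δλ = -50.265 − 118.208 = -168.473°.
θ = atan2( sin Δλ · cos φ₂ , cos φ₁ · sin φ₂ − sin φ₁ · cos φ₂ · cos Δλ )
  = atan2(-0.16097, 0.90346) = -10.102° → normalised to [0°, 360°): 349.898°.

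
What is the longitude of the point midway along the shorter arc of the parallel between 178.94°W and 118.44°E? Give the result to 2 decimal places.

149.75°E

Signed shortest Δλ from -178.94° to +118.44° is -62.62°.
Midpoint longitude = -178.94° + (-62.62°)/2 = -178.94° − 31.31° = -210.25°.
Normalise into (−180°, 180°]: +149.75°.
(The naïve average (-178.94 + +118.44)/2 = -30.25° is on the wrong side of the globe.)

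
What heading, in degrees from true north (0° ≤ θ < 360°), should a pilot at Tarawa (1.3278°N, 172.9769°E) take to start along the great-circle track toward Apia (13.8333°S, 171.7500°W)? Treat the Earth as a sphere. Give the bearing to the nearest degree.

Δλ = -171.7500 − 172.9769 = -344.7269°; wrapped into (−180°, 180°]: 15.2731°.
θ = atan2( sin Δλ · cos φ₂ , cos φ₁ · sin φ₂ − sin φ₁ · cos φ₂ · cos Δλ )
  = atan2(0.25578, -0.26074) = 135.550° → normalised to [0°, 360°): 135.550°.

136°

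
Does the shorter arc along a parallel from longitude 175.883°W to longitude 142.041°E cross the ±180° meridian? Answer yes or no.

Naïve |142.041 − -175.883| = 317.924° > 180°, so the shorter arc goes the other way round — across 180°.
Signed shortest Δλ = ((142.041 − -175.883 + 180) mod 360) − 180 = -42.076°.
Going west by 42.076° from -175.883° passes through 180° before reaching +142.041°.

Yes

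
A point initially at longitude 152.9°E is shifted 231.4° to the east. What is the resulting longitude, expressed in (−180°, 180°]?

24.3°E

Start at +152.9°; shift +231.4° → +384.3°.
+384.3° lies outside (−180°, 180°]; subtract 360° → +24.3°.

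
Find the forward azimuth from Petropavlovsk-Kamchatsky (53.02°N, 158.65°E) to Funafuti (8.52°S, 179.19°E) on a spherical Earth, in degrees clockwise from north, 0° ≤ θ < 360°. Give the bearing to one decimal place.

Δλ = 179.19 − 158.65 = 20.54°.
θ = atan2( sin Δλ · cos φ₂ , cos φ₁ · sin φ₂ − sin φ₁ · cos φ₂ · cos Δλ )
  = atan2(0.34699, -0.82893) = 157.286° → normalised to [0°, 360°): 157.286°.

157.3°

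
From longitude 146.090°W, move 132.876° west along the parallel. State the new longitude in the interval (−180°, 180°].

81.034°E

Start at -146.090°; shift −132.876° → -278.966°.
-278.966° lies outside (−180°, 180°]; add 360° → +81.034°.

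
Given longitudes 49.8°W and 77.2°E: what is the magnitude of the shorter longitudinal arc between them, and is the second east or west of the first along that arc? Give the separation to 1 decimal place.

Raw difference: 77.2 − -49.8 = 127.0°.
Normalise into (−180°, 180°]: 127.0° stays 127.0°.
Positive ⇒ the second point lies to the east; separation 127.0°.

127.0° east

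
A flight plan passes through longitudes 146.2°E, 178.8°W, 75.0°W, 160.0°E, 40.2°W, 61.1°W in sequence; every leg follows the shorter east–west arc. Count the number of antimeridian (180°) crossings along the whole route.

3

Leg 1: +146.2° → -178.8°, shortest Δλ = 35.0° (east) — crosses 180°.
Leg 2: -178.8° → -75.0°, shortest Δλ = 103.8° (east) — does not cross 180°.
Leg 3: -75.0° → +160.0°, shortest Δλ = -125.0° (west) — crosses 180°.
Leg 4: +160.0° → -40.2°, shortest Δλ = 159.8° (east) — crosses 180°.
Leg 5: -40.2° → -61.1°, shortest Δλ = -20.9° (west) — does not cross 180°.
Total crossings: 3.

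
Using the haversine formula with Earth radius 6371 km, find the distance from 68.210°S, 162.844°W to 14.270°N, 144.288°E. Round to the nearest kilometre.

Δλ = 144.288 − -162.844 = 307.132°; wrapped into (−180°, 180°]: -52.868°.
Δφ = 14.270 − -68.210 = 82.480°.
a = sin²(Δφ/2) + cos φ₁ · cos φ₂ · sin²(Δλ/2) = 0.505857.
c = 2·atan2(√a, √(1−a)) = 1.58251 rad → d = 6371·c ≈ 10082.18 km.

10082 km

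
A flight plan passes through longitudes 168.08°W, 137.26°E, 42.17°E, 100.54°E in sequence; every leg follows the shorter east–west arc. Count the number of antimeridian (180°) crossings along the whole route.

Leg 1: -168.08° → +137.26°, shortest Δλ = -54.66° (west) — crosses 180°.
Leg 2: +137.26° → +42.17°, shortest Δλ = -95.09° (west) — does not cross 180°.
Leg 3: +42.17° → +100.54°, shortest Δλ = 58.37° (east) — does not cross 180°.
Total crossings: 1.

1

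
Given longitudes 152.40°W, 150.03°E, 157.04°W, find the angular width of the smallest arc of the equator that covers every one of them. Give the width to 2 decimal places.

57.57°

Sort the longitudes: -157.04°, -152.40°, +150.03°.
Eastward gaps between consecutive values (wrapping around): 4.64°, 302.43°, 52.93°.
Largest gap = 302.43° ⇒ minimal covering band is its complement: 360° − 302.43° = 57.57°.
Band runs from +150.03° eastward to -152.40°, crossing the antimeridian.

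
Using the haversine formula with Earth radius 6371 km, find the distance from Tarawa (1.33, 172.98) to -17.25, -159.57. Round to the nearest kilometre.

Δλ = -159.57 − 172.98 = -332.55°; wrapped into (−180°, 180°]: 27.45°.
Δφ = -17.25 − 1.33 = -18.58°.
a = sin²(Δφ/2) + cos φ₁ · cos φ₂ · sin²(Δλ/2) = 0.079807.
c = 2·atan2(√a, √(1−a)) = 0.57280 rad → d = 6371·c ≈ 3649.31 km.

3649 km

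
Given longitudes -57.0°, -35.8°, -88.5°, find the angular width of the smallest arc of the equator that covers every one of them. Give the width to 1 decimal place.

52.7°

Sort the longitudes: -88.5°, -57.0°, -35.8°.
Eastward gaps between consecutive values (wrapping around): 31.5°, 21.2°, 307.3°.
Largest gap = 307.3° ⇒ minimal covering band is its complement: 360° − 307.3° = 52.7°.
Band runs from -88.5° eastward to -35.8°.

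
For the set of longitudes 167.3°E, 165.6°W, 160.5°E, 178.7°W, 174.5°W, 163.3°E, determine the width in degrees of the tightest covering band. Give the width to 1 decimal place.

Sort the longitudes: -178.7°, -174.5°, -165.6°, +160.5°, +163.3°, +167.3°.
Eastward gaps between consecutive values (wrapping around): 4.2°, 8.9°, 326.1°, 2.8°, 4.0°, 14.0°.
Largest gap = 326.1° ⇒ minimal covering band is its complement: 360° − 326.1° = 33.9°.
Band runs from +160.5° eastward to -165.6°, crossing the antimeridian.

33.9°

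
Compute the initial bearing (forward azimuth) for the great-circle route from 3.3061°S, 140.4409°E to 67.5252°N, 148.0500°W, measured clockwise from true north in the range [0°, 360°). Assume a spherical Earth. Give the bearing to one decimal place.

Δλ = -148.0500 − 140.4409 = -288.4909°; wrapped into (−180°, 180°]: 71.5091°.
θ = atan2( sin Δλ · cos φ₂ , cos φ₁ · sin φ₂ − sin φ₁ · cos φ₂ · cos Δλ )
  = atan2(0.36254, 0.92950) = 21.308° → normalised to [0°, 360°): 21.308°.

21.3°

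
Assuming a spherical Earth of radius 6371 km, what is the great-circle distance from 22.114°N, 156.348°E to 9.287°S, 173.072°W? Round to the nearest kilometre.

Δλ = -173.072 − 156.348 = -329.420°; wrapped into (−180°, 180°]: 30.580°.
Δφ = -9.287 − 22.114 = -31.401°.
a = sin²(Δφ/2) + cos φ₁ · cos φ₂ · sin²(Δλ/2) = 0.136809.
c = 2·atan2(√a, √(1−a)) = 0.75775 rad → d = 6371·c ≈ 4827.65 km.

4828 km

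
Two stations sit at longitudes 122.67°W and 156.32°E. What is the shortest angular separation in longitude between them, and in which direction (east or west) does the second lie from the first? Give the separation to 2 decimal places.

Raw difference: 156.32 − -122.67 = 278.99°.
Normalise into (−180°, 180°]: 278.99° − 360° = -81.01°.
Negative ⇒ the second point lies to the west; separation 81.01°.

81.01° west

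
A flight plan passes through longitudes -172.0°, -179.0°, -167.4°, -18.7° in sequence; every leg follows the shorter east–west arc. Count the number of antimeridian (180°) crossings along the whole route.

0

Leg 1: -172.0° → -179.0°, shortest Δλ = -7.0° (west) — does not cross 180°.
Leg 2: -179.0° → -167.4°, shortest Δλ = 11.6° (east) — does not cross 180°.
Leg 3: -167.4° → -18.7°, shortest Δλ = 148.7° (east) — does not cross 180°.
Total crossings: 0.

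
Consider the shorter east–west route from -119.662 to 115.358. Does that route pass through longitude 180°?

Yes

Naïve |115.358 − -119.662| = 235.02° > 180°, so the shorter arc goes the other way round — across 180°.
Signed shortest Δλ = ((115.358 − -119.662 + 180) mod 360) − 180 = -124.98°.
Going west by 124.98° from -119.662° passes through 180° before reaching +115.358°.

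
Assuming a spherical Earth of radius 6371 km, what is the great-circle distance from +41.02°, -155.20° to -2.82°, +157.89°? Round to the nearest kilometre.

Δλ = 157.89 − -155.20 = 313.09°; wrapped into (−180°, 180°]: -46.91°.
Δφ = -2.82 − 41.02 = -43.84°.
a = sin²(Δφ/2) + cos φ₁ · cos φ₂ · sin²(Δλ/2) = 0.258747.
c = 2·atan2(√a, √(1−a)) = 1.06728 rad → d = 6371·c ≈ 6799.66 km.

6800 km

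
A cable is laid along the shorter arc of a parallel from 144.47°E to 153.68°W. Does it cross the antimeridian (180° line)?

Yes

Naïve |-153.68 − 144.47| = 298.15° > 180°, so the shorter arc goes the other way round — across 180°.
Signed shortest Δλ = ((-153.68 − 144.47 + 180) mod 360) − 180 = 61.85°.
Going east by 61.85° from +144.47° passes through 180° before reaching -153.68°.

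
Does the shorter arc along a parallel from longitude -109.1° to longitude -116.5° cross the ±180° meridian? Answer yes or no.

Signed shortest Δλ = ((-116.5 − -109.1 + 180) mod 360) − 180 = -7.4°.
Going west by 7.4° from -109.1° reaches -116.5° without touching 180°.

No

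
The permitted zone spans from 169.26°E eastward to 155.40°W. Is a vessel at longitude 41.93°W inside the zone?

No

Band width going east from +169.26° to -155.40°: ((-155.40 − 169.26) mod 360) = 35.34°.
Offset of -41.93° east of the west edge: ((-41.93 − 169.26) mod 360) = 148.81°.
148.81° > 35.34° ⇒ outside.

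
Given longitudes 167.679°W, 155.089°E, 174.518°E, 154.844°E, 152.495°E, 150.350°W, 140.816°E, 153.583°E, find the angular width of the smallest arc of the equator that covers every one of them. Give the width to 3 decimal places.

68.834°

Sort the longitudes: -167.679°, -150.350°, +140.816°, +152.495°, +153.583°, +154.844°, +155.089°, +174.518°.
Eastward gaps between consecutive values (wrapping around): 17.329°, 291.166°, 11.679°, 1.088°, 1.261°, 0.245°, 19.429°, 17.803°.
Largest gap = 291.166° ⇒ minimal covering band is its complement: 360° − 291.166° = 68.834°.
Band runs from +140.816° eastward to -150.350°, crossing the antimeridian.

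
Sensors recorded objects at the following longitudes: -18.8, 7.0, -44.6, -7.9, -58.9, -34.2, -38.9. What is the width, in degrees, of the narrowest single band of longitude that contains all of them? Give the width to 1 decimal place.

65.9°

Sort the longitudes: -58.9°, -44.6°, -38.9°, -34.2°, -18.8°, -7.9°, +7.0°.
Eastward gaps between consecutive values (wrapping around): 14.3°, 5.7°, 4.7°, 15.4°, 10.9°, 14.9°, 294.1°.
Largest gap = 294.1° ⇒ minimal covering band is its complement: 360° − 294.1° = 65.9°.
Band runs from -58.9° eastward to +7.0°.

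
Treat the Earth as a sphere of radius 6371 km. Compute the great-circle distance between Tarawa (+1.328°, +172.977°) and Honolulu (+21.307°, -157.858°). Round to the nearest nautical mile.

Δλ = -157.858 − 172.977 = -330.835°; wrapped into (−180°, 180°]: 29.165°.
Δφ = 21.307 − 1.328 = 19.979°.
a = sin²(Δφ/2) + cos φ₁ · cos φ₂ · sin²(Δλ/2) = 0.089132.
c = 2·atan2(√a, √(1−a)) = 0.60635 rad → d = 6371·c ≈ 3863.03 km ≈ 2085.87 nmi.

2086 nmi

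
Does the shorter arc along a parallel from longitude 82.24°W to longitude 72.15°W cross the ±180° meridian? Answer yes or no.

No

Signed shortest Δλ = ((-72.15 − -82.24 + 180) mod 360) − 180 = 10.09°.
Going east by 10.09° from -82.24° reaches -72.15° without touching 180°.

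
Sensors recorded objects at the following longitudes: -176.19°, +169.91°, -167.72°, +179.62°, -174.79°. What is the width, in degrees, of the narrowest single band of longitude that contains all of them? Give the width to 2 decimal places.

22.37°

Sort the longitudes: -176.19°, -174.79°, -167.72°, +169.91°, +179.62°.
Eastward gaps between consecutive values (wrapping around): 1.40°, 7.07°, 337.63°, 9.71°, 4.19°.
Largest gap = 337.63° ⇒ minimal covering band is its complement: 360° − 337.63° = 22.37°.
Band runs from +169.91° eastward to -167.72°, crossing the antimeridian.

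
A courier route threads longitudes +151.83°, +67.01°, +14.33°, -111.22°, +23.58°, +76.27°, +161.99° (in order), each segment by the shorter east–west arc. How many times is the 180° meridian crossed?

Leg 1: +151.83° → +67.01°, shortest Δλ = -84.82° (west) — does not cross 180°.
Leg 2: +67.01° → +14.33°, shortest Δλ = -52.68° (west) — does not cross 180°.
Leg 3: +14.33° → -111.22°, shortest Δλ = -125.55° (west) — does not cross 180°.
Leg 4: -111.22° → +23.58°, shortest Δλ = 134.8° (east) — does not cross 180°.
Leg 5: +23.58° → +76.27°, shortest Δλ = 52.69° (east) — does not cross 180°.
Leg 6: +76.27° → +161.99°, shortest Δλ = 85.72° (east) — does not cross 180°.
Total crossings: 0.

0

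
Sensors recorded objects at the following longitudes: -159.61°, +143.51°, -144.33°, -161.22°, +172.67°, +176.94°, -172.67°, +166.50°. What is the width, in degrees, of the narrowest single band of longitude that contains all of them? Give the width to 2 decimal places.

Sort the longitudes: -172.67°, -161.22°, -159.61°, -144.33°, +143.51°, +166.50°, +172.67°, +176.94°.
Eastward gaps between consecutive values (wrapping around): 11.45°, 1.61°, 15.28°, 287.84°, 22.99°, 6.17°, 4.27°, 10.39°.
Largest gap = 287.84° ⇒ minimal covering band is its complement: 360° − 287.84° = 72.16°.
Band runs from +143.51° eastward to -144.33°, crossing the antimeridian.

72.16°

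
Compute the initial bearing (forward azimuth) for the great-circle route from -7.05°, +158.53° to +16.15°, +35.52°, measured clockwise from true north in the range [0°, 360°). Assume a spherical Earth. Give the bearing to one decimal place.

284.7°

Δλ = 35.52 − 158.53 = -123.01°.
θ = atan2( sin Δλ · cos φ₂ , cos φ₁ · sin φ₂ − sin φ₁ · cos φ₂ · cos Δλ )
  = atan2(-0.80548, 0.21182) = -75.266° → normalised to [0°, 360°): 284.734°.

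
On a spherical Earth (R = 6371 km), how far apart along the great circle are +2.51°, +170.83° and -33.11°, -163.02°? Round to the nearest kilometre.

Δλ = -163.02 − 170.83 = -333.85°; wrapped into (−180°, 180°]: 26.15°.
Δφ = -33.11 − 2.51 = -35.62°.
a = sin²(Δφ/2) + cos φ₁ · cos φ₂ · sin²(Δλ/2) = 0.136378.
c = 2·atan2(√a, √(1−a)) = 0.75650 rad → d = 6371·c ≈ 4819.66 km.

4820 km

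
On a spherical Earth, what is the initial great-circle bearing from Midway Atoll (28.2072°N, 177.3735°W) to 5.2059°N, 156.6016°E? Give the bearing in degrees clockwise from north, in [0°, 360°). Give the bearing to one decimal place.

Δλ = 156.6016 − -177.3735 = 333.9751°; wrapped into (−180°, 180°]: -26.0249°.
θ = atan2( sin Δλ · cos φ₂ , cos φ₁ · sin φ₂ − sin φ₁ · cos φ₂ · cos Δλ )
  = atan2(-0.43695, -0.34302) = -128.133° → normalised to [0°, 360°): 231.867°.

231.9°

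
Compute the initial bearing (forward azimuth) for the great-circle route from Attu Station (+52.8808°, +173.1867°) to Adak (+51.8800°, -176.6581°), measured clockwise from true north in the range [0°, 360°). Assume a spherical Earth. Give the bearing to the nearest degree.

95°

Δλ = -176.6581 − 173.1867 = -349.8448°; wrapped into (−180°, 180°]: 10.1552°.
θ = atan2( sin Δλ · cos φ₂ , cos φ₁ · sin φ₂ − sin φ₁ · cos φ₂ · cos Δλ )
  = atan2(0.10884, -0.00975) = 95.121° → normalised to [0°, 360°): 95.121°.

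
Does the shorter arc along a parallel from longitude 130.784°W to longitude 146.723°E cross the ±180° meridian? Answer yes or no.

Naïve |146.723 − -130.784| = 277.507° > 180°, so the shorter arc goes the other way round — across 180°.
Signed shortest Δλ = ((146.723 − -130.784 + 180) mod 360) − 180 = -82.493°.
Going west by 82.493° from -130.784° passes through 180° before reaching +146.723°.

Yes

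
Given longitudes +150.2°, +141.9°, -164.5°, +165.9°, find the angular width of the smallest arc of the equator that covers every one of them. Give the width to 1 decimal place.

53.6°

Sort the longitudes: -164.5°, +141.9°, +150.2°, +165.9°.
Eastward gaps between consecutive values (wrapping around): 306.4°, 8.3°, 15.7°, 29.6°.
Largest gap = 306.4° ⇒ minimal covering band is its complement: 360° − 306.4° = 53.6°.
Band runs from +141.9° eastward to -164.5°, crossing the antimeridian.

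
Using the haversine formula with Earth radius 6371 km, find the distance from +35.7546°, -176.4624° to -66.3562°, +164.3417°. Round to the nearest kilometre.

11472 km

Δλ = 164.3417 − -176.4624 = 340.8041°; wrapped into (−180°, 180°]: -19.1959°.
Δφ = -66.3562 − 35.7546 = -102.1108°.
a = sin²(Δφ/2) + cos φ₁ · cos φ₂ · sin²(Δλ/2) = 0.613949.
c = 2·atan2(√a, √(1−a)) = 1.80072 rad → d = 6371·c ≈ 11472.36 km.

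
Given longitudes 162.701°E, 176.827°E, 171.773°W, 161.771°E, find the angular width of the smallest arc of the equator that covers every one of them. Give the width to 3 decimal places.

26.456°

Sort the longitudes: -171.773°, +161.771°, +162.701°, +176.827°.
Eastward gaps between consecutive values (wrapping around): 333.544°, 0.930°, 14.126°, 11.400°.
Largest gap = 333.544° ⇒ minimal covering band is its complement: 360° − 333.544° = 26.456°.
Band runs from +161.771° eastward to -171.773°, crossing the antimeridian.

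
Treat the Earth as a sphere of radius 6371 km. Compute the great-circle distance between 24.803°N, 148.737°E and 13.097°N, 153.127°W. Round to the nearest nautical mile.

Δλ = -153.127 − 148.737 = -301.864°; wrapped into (−180°, 180°]: 58.136°.
Δφ = 13.097 − 24.803 = -11.706°.
a = sin²(Δφ/2) + cos φ₁ · cos φ₂ · sin²(Δλ/2) = 0.219099.
c = 2·atan2(√a, √(1−a)) = 0.97423 rad → d = 6371·c ≈ 6206.84 km ≈ 3351.43 nmi.

3351 nmi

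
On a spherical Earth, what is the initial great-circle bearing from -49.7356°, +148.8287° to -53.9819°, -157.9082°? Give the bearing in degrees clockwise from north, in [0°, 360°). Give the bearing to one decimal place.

118.4°

Δλ = -157.9082 − 148.8287 = -306.7369°; wrapped into (−180°, 180°]: 53.2631°.
θ = atan2( sin Δλ · cos φ₂ , cos φ₁ · sin φ₂ − sin φ₁ · cos φ₂ · cos Δλ )
  = atan2(0.47125, -0.25436) = 118.359° → normalised to [0°, 360°): 118.359°.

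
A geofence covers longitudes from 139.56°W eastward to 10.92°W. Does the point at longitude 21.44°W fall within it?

Band width going east from -139.56° to -10.92°: ((-10.92 − -139.56) mod 360) = 128.64°.
Offset of -21.44° east of the west edge: ((-21.44 − -139.56) mod 360) = 118.12°.
118.12° ≤ 128.64° ⇒ inside.

Yes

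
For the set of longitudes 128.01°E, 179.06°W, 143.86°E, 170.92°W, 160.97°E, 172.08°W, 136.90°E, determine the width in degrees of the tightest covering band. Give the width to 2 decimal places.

61.07°

Sort the longitudes: -179.06°, -172.08°, -170.92°, +128.01°, +136.90°, +143.86°, +160.97°.
Eastward gaps between consecutive values (wrapping around): 6.98°, 1.16°, 298.93°, 8.89°, 6.96°, 17.11°, 19.97°.
Largest gap = 298.93° ⇒ minimal covering band is its complement: 360° − 298.93° = 61.07°.
Band runs from +128.01° eastward to -170.92°, crossing the antimeridian.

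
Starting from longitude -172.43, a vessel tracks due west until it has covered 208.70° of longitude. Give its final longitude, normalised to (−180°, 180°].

-21.13°

Start at -172.43°; shift −208.70° → -381.13°.
-381.13° lies outside (−180°, 180°]; add 360° → -21.13°.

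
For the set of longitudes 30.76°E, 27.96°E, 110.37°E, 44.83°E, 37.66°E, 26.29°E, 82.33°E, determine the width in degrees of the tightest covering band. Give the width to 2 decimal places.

Sort the longitudes: +26.29°, +27.96°, +30.76°, +37.66°, +44.83°, +82.33°, +110.37°.
Eastward gaps between consecutive values (wrapping around): 1.67°, 2.80°, 6.90°, 7.17°, 37.50°, 28.04°, 275.92°.
Largest gap = 275.92° ⇒ minimal covering band is its complement: 360° − 275.92° = 84.08°.
Band runs from +26.29° eastward to +110.37°.

84.08°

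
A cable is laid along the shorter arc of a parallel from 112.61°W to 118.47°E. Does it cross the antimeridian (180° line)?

Naïve |118.47 − -112.61| = 231.08° > 180°, so the shorter arc goes the other way round — across 180°.
Signed shortest Δλ = ((118.47 − -112.61 + 180) mod 360) − 180 = -128.92°.
Going west by 128.92° from -112.61° passes through 180° before reaching +118.47°.

Yes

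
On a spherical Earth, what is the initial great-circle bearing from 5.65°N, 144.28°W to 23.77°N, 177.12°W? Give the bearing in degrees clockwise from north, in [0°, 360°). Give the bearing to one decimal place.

303.3°

Δλ = -177.12 − -144.28 = -32.84°.
θ = atan2( sin Δλ · cos φ₂ , cos φ₁ · sin φ₂ − sin φ₁ · cos φ₂ · cos Δλ )
  = atan2(-0.49629, 0.32541) = -56.748° → normalised to [0°, 360°): 303.252°.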